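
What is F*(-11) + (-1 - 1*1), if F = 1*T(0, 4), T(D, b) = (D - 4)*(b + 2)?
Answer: 262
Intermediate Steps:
T(D, b) = (-4 + D)*(2 + b)
F = -24 (F = 1*(-8 - 4*4 + 2*0 + 0*4) = 1*(-8 - 16 + 0 + 0) = 1*(-24) = -24)
F*(-11) + (-1 - 1*1) = -24*(-11) + (-1 - 1*1) = 264 + (-1 - 1) = 264 - 2 = 262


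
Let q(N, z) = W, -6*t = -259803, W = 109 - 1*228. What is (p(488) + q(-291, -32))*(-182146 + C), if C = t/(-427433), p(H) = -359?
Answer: 37214811659843/427433 ≈ 8.7066e+7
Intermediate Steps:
W = -119 (W = 109 - 228 = -119)
t = 86601/2 (t = -⅙*(-259803) = 86601/2 ≈ 43301.)
q(N, z) = -119
C = -86601/854866 (C = (86601/2)/(-427433) = (86601/2)*(-1/427433) = -86601/854866 ≈ -0.10130)
(p(488) + q(-291, -32))*(-182146 + C) = (-359 - 119)*(-182146 - 86601/854866) = -478*(-155710509037/854866) = 37214811659843/427433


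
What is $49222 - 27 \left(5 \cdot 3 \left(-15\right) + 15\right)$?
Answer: $54892$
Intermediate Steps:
$49222 - 27 \left(5 \cdot 3 \left(-15\right) + 15\right) = 49222 - 27 \left(15 \left(-15\right) + 15\right) = 49222 - 27 \left(-225 + 15\right) = 49222 - -5670 = 49222 + 5670 = 54892$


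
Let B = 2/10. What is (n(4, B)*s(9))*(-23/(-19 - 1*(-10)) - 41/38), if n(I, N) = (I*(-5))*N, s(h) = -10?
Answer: 10100/171 ≈ 59.064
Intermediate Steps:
B = ⅕ (B = 2*(⅒) = ⅕ ≈ 0.20000)
n(I, N) = -5*I*N (n(I, N) = (-5*I)*N = -5*I*N)
(n(4, B)*s(9))*(-23/(-19 - 1*(-10)) - 41/38) = (-5*4*⅕*(-10))*(-23/(-19 - 1*(-10)) - 41/38) = (-4*(-10))*(-23/(-19 + 10) - 41*1/38) = 40*(-23/(-9) - 41/38) = 40*(-23*(-⅑) - 41/38) = 40*(23/9 - 41/38) = 40*(505/342) = 10100/171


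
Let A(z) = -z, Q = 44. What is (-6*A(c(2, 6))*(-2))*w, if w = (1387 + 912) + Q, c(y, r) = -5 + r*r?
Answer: -871596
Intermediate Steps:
c(y, r) = -5 + r**2
w = 2343 (w = (1387 + 912) + 44 = 2299 + 44 = 2343)
(-6*A(c(2, 6))*(-2))*w = (-(-6)*(-5 + 6**2)*(-2))*2343 = (-(-6)*(-5 + 36)*(-2))*2343 = (-(-6)*31*(-2))*2343 = (-6*(-31)*(-2))*2343 = (186*(-2))*2343 = -372*2343 = -871596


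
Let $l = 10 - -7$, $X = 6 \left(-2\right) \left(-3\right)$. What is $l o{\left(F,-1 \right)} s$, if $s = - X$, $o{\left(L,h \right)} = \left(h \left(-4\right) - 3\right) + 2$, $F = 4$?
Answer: $-1836$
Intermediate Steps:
$X = 36$ ($X = \left(-12\right) \left(-3\right) = 36$)
$o{\left(L,h \right)} = -1 - 4 h$ ($o{\left(L,h \right)} = \left(- 4 h - 3\right) + 2 = \left(-3 - 4 h\right) + 2 = -1 - 4 h$)
$s = -36$ ($s = \left(-1\right) 36 = -36$)
$l = 17$ ($l = 10 + 7 = 17$)
$l o{\left(F,-1 \right)} s = 17 \left(-1 - -4\right) \left(-36\right) = 17 \left(-1 + 4\right) \left(-36\right) = 17 \cdot 3 \left(-36\right) = 51 \left(-36\right) = -1836$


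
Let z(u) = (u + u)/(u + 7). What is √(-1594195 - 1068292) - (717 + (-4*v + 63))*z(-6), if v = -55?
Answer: 12000 + I*√2662487 ≈ 12000.0 + 1631.7*I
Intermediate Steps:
z(u) = 2*u/(7 + u) (z(u) = (2*u)/(7 + u) = 2*u/(7 + u))
√(-1594195 - 1068292) - (717 + (-4*v + 63))*z(-6) = √(-1594195 - 1068292) - (717 + (-4*(-55) + 63))*2*(-6)/(7 - 6) = √(-2662487) - (717 + (220 + 63))*2*(-6)/1 = I*√2662487 - (717 + 283)*2*(-6)*1 = I*√2662487 - 1000*(-12) = I*√2662487 - 1*(-12000) = I*√2662487 + 12000 = 12000 + I*√2662487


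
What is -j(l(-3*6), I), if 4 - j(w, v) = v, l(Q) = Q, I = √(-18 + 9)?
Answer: -4 + 3*I ≈ -4.0 + 3.0*I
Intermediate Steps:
I = 3*I (I = √(-9) = 3*I ≈ 3.0*I)
j(w, v) = 4 - v
-j(l(-3*6), I) = -(4 - 3*I) = -4 + 3*I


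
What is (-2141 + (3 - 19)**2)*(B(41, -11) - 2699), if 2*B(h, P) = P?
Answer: 10195965/2 ≈ 5.0980e+6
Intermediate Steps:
B(h, P) = P/2
(-2141 + (3 - 19)**2)*(B(41, -11) - 2699) = (-2141 + (3 - 19)**2)*((1/2)*(-11) - 2699) = (-2141 + (-16)**2)*(-11/2 - 2699) = (-2141 + 256)*(-5409/2) = -1885*(-5409/2) = 10195965/2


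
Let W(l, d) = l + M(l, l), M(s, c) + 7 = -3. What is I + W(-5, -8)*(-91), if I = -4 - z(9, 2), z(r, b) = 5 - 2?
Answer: 1358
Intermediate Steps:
M(s, c) = -10 (M(s, c) = -7 - 3 = -10)
z(r, b) = 3
W(l, d) = -10 + l (W(l, d) = l - 10 = -10 + l)
I = -7 (I = -4 - 1*3 = -4 - 3 = -7)
I + W(-5, -8)*(-91) = -7 + (-10 - 5)*(-91) = -7 - 15*(-91) = -7 + 1365 = 1358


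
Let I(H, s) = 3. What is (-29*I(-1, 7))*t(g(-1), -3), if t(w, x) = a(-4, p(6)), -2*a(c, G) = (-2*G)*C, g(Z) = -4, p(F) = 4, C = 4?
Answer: -1392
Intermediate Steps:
a(c, G) = 4*G (a(c, G) = -(-2*G)*4/2 = -(-4)*G = 4*G)
t(w, x) = 16 (t(w, x) = 4*4 = 16)
(-29*I(-1, 7))*t(g(-1), -3) = -29*3*16 = -87*16 = -1392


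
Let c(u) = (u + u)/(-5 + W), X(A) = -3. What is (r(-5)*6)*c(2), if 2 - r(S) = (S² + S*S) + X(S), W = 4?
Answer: 1080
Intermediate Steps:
r(S) = 5 - 2*S² (r(S) = 2 - ((S² + S*S) - 3) = 2 - ((S² + S²) - 3) = 2 - (2*S² - 3) = 2 - (-3 + 2*S²) = 2 + (3 - 2*S²) = 5 - 2*S²)
c(u) = -2*u (c(u) = (u + u)/(-5 + 4) = (2*u)/(-1) = (2*u)*(-1) = -2*u)
(r(-5)*6)*c(2) = ((5 - 2*(-5)²)*6)*(-2*2) = ((5 - 2*25)*6)*(-4) = ((5 - 50)*6)*(-4) = -45*6*(-4) = -270*(-4) = 1080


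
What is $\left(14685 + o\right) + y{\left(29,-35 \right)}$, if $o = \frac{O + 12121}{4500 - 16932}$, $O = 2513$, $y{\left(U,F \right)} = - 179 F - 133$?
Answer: $\frac{43130385}{2072} \approx 20816.0$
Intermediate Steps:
$y{\left(U,F \right)} = -133 - 179 F$
$o = - \frac{2439}{2072}$ ($o = \frac{2513 + 12121}{4500 - 16932} = \frac{14634}{-12432} = 14634 \left(- \frac{1}{12432}\right) = - \frac{2439}{2072} \approx -1.1771$)
$\left(14685 + o\right) + y{\left(29,-35 \right)} = \left(14685 - \frac{2439}{2072}\right) - -6132 = \frac{30424881}{2072} + \left(-133 + 6265\right) = \frac{30424881}{2072} + 6132 = \frac{43130385}{2072}$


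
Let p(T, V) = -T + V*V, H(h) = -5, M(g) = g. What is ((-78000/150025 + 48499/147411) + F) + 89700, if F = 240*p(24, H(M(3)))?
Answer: 7232905573229/80419401 ≈ 89940.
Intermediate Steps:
p(T, V) = V² - T (p(T, V) = -T + V² = V² - T)
F = 240 (F = 240*((-5)² - 1*24) = 240*(25 - 24) = 240*1 = 240)
((-78000/150025 + 48499/147411) + F) + 89700 = ((-78000/150025 + 48499/147411) + 240) + 89700 = ((-78000*1/150025 + 48499*(1/147411)) + 240) + 89700 = ((-3120/6001 + 4409/13401) + 240) + 89700 = (-15352711/80419401 + 240) + 89700 = 19285303529/80419401 + 89700 = 7232905573229/80419401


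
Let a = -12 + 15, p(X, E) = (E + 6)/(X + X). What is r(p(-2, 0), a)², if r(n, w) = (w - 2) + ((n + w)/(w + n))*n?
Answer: ¼ ≈ 0.25000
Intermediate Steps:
p(X, E) = (6 + E)/(2*X) (p(X, E) = (6 + E)/((2*X)) = (6 + E)*(1/(2*X)) = (6 + E)/(2*X))
a = 3
r(n, w) = -2 + n + w (r(n, w) = (-2 + w) + ((n + w)/(n + w))*n = (-2 + w) + 1*n = (-2 + w) + n = -2 + n + w)
r(p(-2, 0), a)² = (-2 + (½)*(6 + 0)/(-2) + 3)² = (-2 + (½)*(-½)*6 + 3)² = (-2 - 3/2 + 3)² = (-½)² = ¼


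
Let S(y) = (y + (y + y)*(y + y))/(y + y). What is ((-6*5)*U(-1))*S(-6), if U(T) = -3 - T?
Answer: -690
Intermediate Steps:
S(y) = (y + 4*y**2)/(2*y) (S(y) = (y + (2*y)*(2*y))/((2*y)) = (y + 4*y**2)*(1/(2*y)) = (y + 4*y**2)/(2*y))
((-6*5)*U(-1))*S(-6) = ((-6*5)*(-3 - 1*(-1)))*(1/2 + 2*(-6)) = (-30*(-3 + 1))*(1/2 - 12) = -30*(-2)*(-23/2) = 60*(-23/2) = -690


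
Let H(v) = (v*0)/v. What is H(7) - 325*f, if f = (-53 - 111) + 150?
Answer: 4550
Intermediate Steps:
H(v) = 0 (H(v) = 0/v = 0)
f = -14 (f = -164 + 150 = -14)
H(7) - 325*f = 0 - 325*(-14) = 0 + 4550 = 4550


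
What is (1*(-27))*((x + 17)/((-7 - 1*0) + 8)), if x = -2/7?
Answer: -3159/7 ≈ -451.29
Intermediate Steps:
x = -2/7 (x = -2*⅐ = -2/7 ≈ -0.28571)
(1*(-27))*((x + 17)/((-7 - 1*0) + 8)) = (1*(-27))*((-2/7 + 17)/((-7 - 1*0) + 8)) = -3159/(7*((-7 + 0) + 8)) = -3159/(7*(-7 + 8)) = -3159/(7*1) = -3159/7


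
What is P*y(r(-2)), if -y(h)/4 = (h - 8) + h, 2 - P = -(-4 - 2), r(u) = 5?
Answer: 32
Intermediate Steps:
P = -4 (P = 2 - (-1)*(-4 - 2) = 2 - (-1)*(-6) = 2 - 1*6 = 2 - 6 = -4)
y(h) = 32 - 8*h (y(h) = -4*((h - 8) + h) = -4*((-8 + h) + h) = -4*(-8 + 2*h) = 32 - 8*h)
P*y(r(-2)) = -4*(32 - 8*5) = -4*(32 - 40) = -4*(-8) = 32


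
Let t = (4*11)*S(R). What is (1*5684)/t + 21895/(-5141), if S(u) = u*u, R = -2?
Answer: 6341981/226204 ≈ 28.037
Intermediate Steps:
S(u) = u²
t = 176 (t = (4*11)*(-2)² = 44*4 = 176)
(1*5684)/t + 21895/(-5141) = (1*5684)/176 + 21895/(-5141) = 5684*(1/176) + 21895*(-1/5141) = 1421/44 - 21895/5141 = 6341981/226204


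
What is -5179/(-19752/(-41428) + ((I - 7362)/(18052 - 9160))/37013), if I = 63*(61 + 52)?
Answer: -1961512676138132/180576672033 ≈ -10862.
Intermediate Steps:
I = 7119 (I = 63*113 = 7119)
-5179/(-19752/(-41428) + ((I - 7362)/(18052 - 9160))/37013) = -5179/(-19752/(-41428) + ((7119 - 7362)/(18052 - 9160))/37013) = -5179/(-19752*(-1/41428) - 243/8892*(1/37013)) = -5179/(4938/10357 - 243*1/8892*(1/37013)) = -5179/(4938/10357 - 27/988*1/37013) = -5179/(4938/10357 - 27/36568844) = -5179/180576672033/378743517308 = -5179*378743517308/180576672033 = -1961512676138132/180576672033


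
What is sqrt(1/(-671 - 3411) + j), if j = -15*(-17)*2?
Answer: sqrt(8497985158)/4082 ≈ 22.583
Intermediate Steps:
j = 510 (j = 255*2 = 510)
sqrt(1/(-671 - 3411) + j) = sqrt(1/(-671 - 3411) + 510) = sqrt(1/(-4082) + 510) = sqrt(-1/4082 + 510) = sqrt(2081819/4082) = sqrt(8497985158)/4082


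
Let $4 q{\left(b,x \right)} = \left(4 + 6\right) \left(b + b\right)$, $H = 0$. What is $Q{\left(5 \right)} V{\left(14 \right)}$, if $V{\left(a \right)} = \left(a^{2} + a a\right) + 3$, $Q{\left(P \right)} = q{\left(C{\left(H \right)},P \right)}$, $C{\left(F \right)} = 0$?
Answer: $0$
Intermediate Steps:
$q{\left(b,x \right)} = 5 b$ ($q{\left(b,x \right)} = \frac{\left(4 + 6\right) \left(b + b\right)}{4} = \frac{10 \cdot 2 b}{4} = \frac{20 b}{4} = 5 b$)
$Q{\left(P \right)} = 0$ ($Q{\left(P \right)} = 5 \cdot 0 = 0$)
$V{\left(a \right)} = 3 + 2 a^{2}$ ($V{\left(a \right)} = \left(a^{2} + a^{2}\right) + 3 = 2 a^{2} + 3 = 3 + 2 a^{2}$)
$Q{\left(5 \right)} V{\left(14 \right)} = 0 \left(3 + 2 \cdot 14^{2}\right) = 0 \left(3 + 2 \cdot 196\right) = 0 \left(3 + 392\right) = 0 \cdot 395 = 0$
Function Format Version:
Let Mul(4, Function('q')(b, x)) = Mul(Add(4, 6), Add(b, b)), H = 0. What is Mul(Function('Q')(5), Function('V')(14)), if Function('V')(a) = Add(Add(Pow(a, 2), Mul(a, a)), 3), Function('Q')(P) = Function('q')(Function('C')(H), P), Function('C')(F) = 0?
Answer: 0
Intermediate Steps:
Function('q')(b, x) = Mul(5, b) (Function('q')(b, x) = Mul(Rational(1, 4), Mul(Add(4, 6), Add(b, b))) = Mul(Rational(1, 4), Mul(10, Mul(2, b))) = Mul(Rational(1, 4), Mul(20, b)) = Mul(5, b))
Function('Q')(P) = 0 (Function('Q')(P) = Mul(5, 0) = 0)
Function('V')(a) = Add(3, Mul(2, Pow(a, 2))) (Function('V')(a) = Add(Add(Pow(a, 2), Pow(a, 2)), 3) = Add(Mul(2, Pow(a, 2)), 3) = Add(3, Mul(2, Pow(a, 2))))
Mul(Function('Q')(5), Function('V')(14)) = Mul(0, Add(3, Mul(2, Pow(14, 2)))) = Mul(0, Add(3, Mul(2, 196))) = Mul(0, Add(3, 392)) = Mul(0, 395) = 0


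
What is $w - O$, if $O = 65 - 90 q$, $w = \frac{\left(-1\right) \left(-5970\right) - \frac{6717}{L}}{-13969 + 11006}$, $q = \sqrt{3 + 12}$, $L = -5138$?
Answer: $- \frac{1020233687}{15223894} + 90 \sqrt{15} \approx 281.55$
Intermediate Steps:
$q = \sqrt{15} \approx 3.873$
$w = - \frac{30680577}{15223894}$ ($w = \frac{\left(-1\right) \left(-5970\right) - \frac{6717}{-5138}}{-13969 + 11006} = \frac{5970 - - \frac{6717}{5138}}{-2963} = \left(5970 + \frac{6717}{5138}\right) \left(- \frac{1}{2963}\right) = \frac{30680577}{5138} \left(- \frac{1}{2963}\right) = - \frac{30680577}{15223894} \approx -2.0153$)
$O = 65 - 90 \sqrt{15} \approx -283.57$
$w - O = - \frac{30680577}{15223894} - \left(65 - 90 \sqrt{15}\right) = - \frac{1020233687}{15223894} + 90 \sqrt{15}$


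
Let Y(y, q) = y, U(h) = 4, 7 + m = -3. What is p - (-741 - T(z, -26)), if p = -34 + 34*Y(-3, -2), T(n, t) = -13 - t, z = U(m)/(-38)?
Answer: 618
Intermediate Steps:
m = -10 (m = -7 - 3 = -10)
z = -2/19 (z = 4/(-38) = 4*(-1/38) = -2/19 ≈ -0.10526)
p = -136 (p = -34 + 34*(-3) = -34 - 102 = -136)
p - (-741 - T(z, -26)) = -136 - (-741 - (-13 - 1*(-26))) = -136 - (-741 - (-13 + 26)) = -136 - (-741 - 1*13) = -136 - (-741 - 13) = -136 - 1*(-754) = -136 + 754 = 618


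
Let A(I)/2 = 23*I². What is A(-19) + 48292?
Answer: 64898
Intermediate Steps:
A(I) = 46*I² (A(I) = 2*(23*I²) = 46*I²)
A(-19) + 48292 = 46*(-19)² + 48292 = 46*361 + 48292 = 16606 + 48292 = 64898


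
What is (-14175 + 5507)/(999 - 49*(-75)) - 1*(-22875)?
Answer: 53454541/2337 ≈ 22873.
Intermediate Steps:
(-14175 + 5507)/(999 - 49*(-75)) - 1*(-22875) = -8668/(999 + 3675) + 22875 = -8668/4674 + 22875 = -8668*1/4674 + 22875 = -4334/2337 + 22875 = 53454541/2337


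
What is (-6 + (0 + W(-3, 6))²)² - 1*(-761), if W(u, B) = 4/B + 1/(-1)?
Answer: 64450/81 ≈ 795.68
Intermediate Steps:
W(u, B) = -1 + 4/B (W(u, B) = 4/B + 1*(-1) = 4/B - 1 = -1 + 4/B)
(-6 + (0 + W(-3, 6))²)² - 1*(-761) = (-6 + (0 + (4 - 1*6)/6)²)² - 1*(-761) = (-6 + (0 + (4 - 6)/6)²)² + 761 = (-6 + (0 + (⅙)*(-2))²)² + 761 = (-6 + (0 - ⅓)²)² + 761 = (-6 + (-⅓)²)² + 761 = (-6 + ⅑)² + 761 = (-53/9)² + 761 = 2809/81 + 761 = 64450/81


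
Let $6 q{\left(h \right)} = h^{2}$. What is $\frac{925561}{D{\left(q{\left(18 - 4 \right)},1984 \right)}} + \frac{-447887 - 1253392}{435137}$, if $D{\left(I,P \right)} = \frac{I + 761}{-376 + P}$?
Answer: $\frac{1942841866252869}{1036061197} \approx 1.8752 \cdot 10^{6}$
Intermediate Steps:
$q{\left(h \right)} = \frac{h^{2}}{6}$
$D{\left(I,P \right)} = \frac{761 + I}{-376 + P}$
$\frac{925561}{D{\left(q{\left(18 - 4 \right)},1984 \right)}} + \frac{-447887 - 1253392}{435137} = \frac{925561}{\frac{1}{-376 + 1984} \left(761 + \frac{\left(18 - 4\right)^{2}}{6}\right)} + \frac{-447887 - 1253392}{435137} = \frac{925561}{\frac{1}{1608} \left(761 + \frac{14^{2}}{6}\right)} + \left(-447887 - 1253392\right) \frac{1}{435137} = \frac{925561}{\frac{1}{1608} \left(761 + \frac{1}{6} \cdot 196\right)} - \frac{1701279}{435137} = \frac{925561}{\frac{1}{1608} \left(761 + \frac{98}{3}\right)} - \frac{1701279}{435137} = \frac{925561}{\frac{1}{1608} \cdot \frac{2381}{3}} - \frac{1701279}{435137} = \frac{925561}{\frac{2381}{4824}} - \frac{1701279}{435137} = 925561 \cdot \frac{4824}{2381} - \frac{1701279}{435137} = \frac{4464906264}{2381} - \frac{1701279}{435137} = \frac{1942841866252869}{1036061197}$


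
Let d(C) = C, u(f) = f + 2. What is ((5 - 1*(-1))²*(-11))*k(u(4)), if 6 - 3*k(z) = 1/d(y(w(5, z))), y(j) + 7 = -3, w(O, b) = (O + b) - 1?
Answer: -4026/5 ≈ -805.20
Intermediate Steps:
w(O, b) = -1 + O + b
y(j) = -10 (y(j) = -7 - 3 = -10)
u(f) = 2 + f
k(z) = 61/30 (k(z) = 2 - ⅓/(-10) = 2 - ⅓*(-⅒) = 2 + 1/30 = 61/30)
((5 - 1*(-1))²*(-11))*k(u(4)) = ((5 - 1*(-1))²*(-11))*(61/30) = ((5 + 1)²*(-11))*(61/30) = (6²*(-11))*(61/30) = (36*(-11))*(61/30) = -396*61/30 = -4026/5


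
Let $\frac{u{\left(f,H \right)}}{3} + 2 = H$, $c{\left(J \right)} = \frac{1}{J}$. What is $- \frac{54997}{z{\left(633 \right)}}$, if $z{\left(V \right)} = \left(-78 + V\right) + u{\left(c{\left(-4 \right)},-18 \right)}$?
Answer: $- \frac{54997}{495} \approx -111.11$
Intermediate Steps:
$u{\left(f,H \right)} = -6 + 3 H$
$z{\left(V \right)} = -138 + V$ ($z{\left(V \right)} = \left(-78 + V\right) + \left(-6 + 3 \left(-18\right)\right) = \left(-78 + V\right) - 60 = -138 + V$)
$- \frac{54997}{z{\left(633 \right)}} = - \frac{54997}{-138 + 633} = - \frac{54997}{495}$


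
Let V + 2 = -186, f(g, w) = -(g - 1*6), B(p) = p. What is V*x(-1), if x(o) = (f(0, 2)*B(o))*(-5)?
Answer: -5640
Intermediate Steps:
f(g, w) = 6 - g (f(g, w) = -(g - 6) = -(-6 + g) = 6 - g)
V = -188 (V = -2 - 186 = -188)
x(o) = -30*o (x(o) = ((6 - 1*0)*o)*(-5) = ((6 + 0)*o)*(-5) = (6*o)*(-5) = -30*o)
V*x(-1) = -(-5640)*(-1) = -188*30 = -5640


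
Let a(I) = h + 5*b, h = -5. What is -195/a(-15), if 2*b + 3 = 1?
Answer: 39/2 ≈ 19.500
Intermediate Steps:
b = -1 (b = -3/2 + (½)*1 = -3/2 + ½ = -1)
a(I) = -10 (a(I) = -5 + 5*(-1) = -5 - 5 = -10)
-195/a(-15) = -195/(-10) = -⅒*(-195) = 39/2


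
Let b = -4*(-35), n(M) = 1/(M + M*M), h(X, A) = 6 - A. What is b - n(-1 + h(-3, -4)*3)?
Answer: 121799/870 ≈ 140.00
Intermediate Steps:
n(M) = 1/(M + M²)
b = 140
b - n(-1 + h(-3, -4)*3) = 140 - 1/((-1 + (6 - 1*(-4))*3)*(1 + (-1 + (6 - 1*(-4))*3))) = 140 - 1/((-1 + (6 + 4)*3)*(1 + (-1 + (6 + 4)*3))) = 140 - 1/((-1 + 10*3)*(1 + (-1 + 10*3))) = 140 - 1/((-1 + 30)*(1 + (-1 + 30))) = 140 - 1/(29*(1 + 29)) = 140 - 1/(29*30) = 140 - 1*1/870 = 140 - 1/870 = 121799/870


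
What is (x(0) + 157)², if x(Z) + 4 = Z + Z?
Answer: 23409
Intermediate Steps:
x(Z) = -4 + 2*Z (x(Z) = -4 + (Z + Z) = -4 + 2*Z)
(x(0) + 157)² = ((-4 + 2*0) + 157)² = ((-4 + 0) + 157)² = (-4 + 157)² = 153² = 23409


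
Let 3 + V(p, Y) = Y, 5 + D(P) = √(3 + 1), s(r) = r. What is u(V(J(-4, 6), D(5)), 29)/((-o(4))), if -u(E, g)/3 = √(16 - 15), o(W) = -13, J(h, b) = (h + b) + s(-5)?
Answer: -3/13 ≈ -0.23077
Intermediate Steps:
J(h, b) = -5 + b + h (J(h, b) = (h + b) - 5 = (b + h) - 5 = -5 + b + h)
D(P) = -3 (D(P) = -5 + √(3 + 1) = -5 + √4 = -5 + 2 = -3)
V(p, Y) = -3 + Y
u(E, g) = -3 (u(E, g) = -3*√(16 - 15) = -3*√1 = -3*1 = -3)
u(V(J(-4, 6), D(5)), 29)/((-o(4))) = -3/((-1*(-13))) = -3/13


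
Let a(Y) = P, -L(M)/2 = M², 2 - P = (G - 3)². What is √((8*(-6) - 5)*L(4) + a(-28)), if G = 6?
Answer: √1689 ≈ 41.097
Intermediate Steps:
P = -7 (P = 2 - (6 - 3)² = 2 - 1*3² = 2 - 1*9 = 2 - 9 = -7)
L(M) = -2*M²
a(Y) = -7
√((8*(-6) - 5)*L(4) + a(-28)) = √((8*(-6) - 5)*(-2*4²) - 7) = √((-48 - 5)*(-2*16) - 7) = √(-53*(-32) - 7) = √(1696 - 7) = √1689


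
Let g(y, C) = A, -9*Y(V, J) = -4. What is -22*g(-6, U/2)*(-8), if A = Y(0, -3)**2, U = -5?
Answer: 2816/81 ≈ 34.765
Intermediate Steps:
Y(V, J) = 4/9 (Y(V, J) = -1/9*(-4) = 4/9)
A = 16/81 (A = (4/9)**2 = 16/81 ≈ 0.19753)
g(y, C) = 16/81
-22*g(-6, U/2)*(-8) = -22*16/81*(-8) = -352/81*(-8) = 2816/81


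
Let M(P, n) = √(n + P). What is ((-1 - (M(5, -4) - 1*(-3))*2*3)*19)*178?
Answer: -84550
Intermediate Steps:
M(P, n) = √(P + n)
((-1 - (M(5, -4) - 1*(-3))*2*3)*19)*178 = ((-1 - (√(5 - 4) - 1*(-3))*2*3)*19)*178 = ((-1 - (√1 + 3)*2*3)*19)*178 = ((-1 - (1 + 3)*2*3)*19)*178 = ((-1 - 4*2*3)*19)*178 = ((-1 - 8*3)*19)*178 = ((-1 - 1*24)*19)*178 = ((-1 - 24)*19)*178 = -25*19*178 = -475*178 = -84550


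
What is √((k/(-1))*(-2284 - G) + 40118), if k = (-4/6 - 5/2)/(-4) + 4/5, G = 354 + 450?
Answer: 2*√2533110/15 ≈ 212.21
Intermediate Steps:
G = 804
k = 191/120 (k = (-4*⅙ - 5*½)*(-¼) + 4*(⅕) = (-⅔ - 5/2)*(-¼) + ⅘ = -19/6*(-¼) + ⅘ = 19/24 + ⅘ = 191/120 ≈ 1.5917)
√((k/(-1))*(-2284 - G) + 40118) = √(((191/120)/(-1))*(-2284 - 1*804) + 40118) = √(((191/120)*(-1))*(-2284 - 804) + 40118) = √(-191/120*(-3088) + 40118) = √(73726/15 + 40118) = √(675496/15) = 2*√2533110/15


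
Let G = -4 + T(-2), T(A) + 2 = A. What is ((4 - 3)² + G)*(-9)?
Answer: 63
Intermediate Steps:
T(A) = -2 + A
G = -8 (G = -4 + (-2 - 2) = -4 - 4 = -8)
((4 - 3)² + G)*(-9) = ((4 - 3)² - 8)*(-9) = (1² - 8)*(-9) = (1 - 8)*(-9) = -7*(-9) = 63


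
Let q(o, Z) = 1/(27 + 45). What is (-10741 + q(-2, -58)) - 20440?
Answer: -2245031/72 ≈ -31181.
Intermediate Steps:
q(o, Z) = 1/72
(-10741 + q(-2, -58)) - 20440 = (-10741 + 1/72) - 20440 = -773351/72 - 20440 = -2245031/72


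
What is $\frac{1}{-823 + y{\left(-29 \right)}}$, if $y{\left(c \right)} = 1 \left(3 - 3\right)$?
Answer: $- \frac{1}{823} \approx -0.0012151$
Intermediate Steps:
$y{\left(c \right)} = 0$ ($y{\left(c \right)} = 1 \cdot 0 = 0$)
$\frac{1}{-823 + y{\left(-29 \right)}} = \frac{1}{-823 + 0} = \frac{1}{-823} = - \frac{1}{823}$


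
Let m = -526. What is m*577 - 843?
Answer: -304345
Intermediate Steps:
m*577 - 843 = -526*577 - 843 = -303502 - 843 = -304345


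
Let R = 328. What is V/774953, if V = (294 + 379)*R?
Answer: 220744/774953 ≈ 0.28485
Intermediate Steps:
V = 220744 (V = (294 + 379)*328 = 673*328 = 220744)
V/774953 = 220744/774953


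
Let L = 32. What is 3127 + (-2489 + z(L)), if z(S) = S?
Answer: 670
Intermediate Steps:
3127 + (-2489 + z(L)) = 3127 + (-2489 + 32) = 3127 - 2457 = 670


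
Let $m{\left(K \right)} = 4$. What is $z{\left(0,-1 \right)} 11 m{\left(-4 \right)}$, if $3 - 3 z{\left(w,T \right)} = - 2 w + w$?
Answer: $44$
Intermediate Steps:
$z{\left(w,T \right)} = 1 + \frac{w}{3}$ ($z{\left(w,T \right)} = 1 - \frac{- 2 w + w}{3} = 1 - \frac{\left(-1\right) w}{3} = 1 + \frac{w}{3}$)
$z{\left(0,-1 \right)} 11 m{\left(-4 \right)} = \left(1 + \frac{1}{3} \cdot 0\right) 11 \cdot 4 = \left(1 + 0\right) 11 \cdot 4 = 1 \cdot 11 \cdot 4 = 11 \cdot 4 = 44$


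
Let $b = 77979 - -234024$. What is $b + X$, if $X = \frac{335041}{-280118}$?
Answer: $\frac{87397321313}{280118} \approx 3.12 \cdot 10^{5}$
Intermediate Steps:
$X = - \frac{335041}{280118}$ ($X = 335041 \left(- \frac{1}{280118}\right) = - \frac{335041}{280118} \approx -1.1961$)
$b = 312003$ ($b = 77979 + 234024 = 312003$)
$b + X = 312003 - \frac{335041}{280118} = \frac{87397321313}{280118}$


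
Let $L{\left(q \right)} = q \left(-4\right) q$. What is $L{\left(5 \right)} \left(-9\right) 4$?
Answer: $3600$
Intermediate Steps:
$L{\left(q \right)} = - 4 q^{2}$ ($L{\left(q \right)} = - 4 q q = - 4 q^{2}$)
$L{\left(5 \right)} \left(-9\right) 4 = - 4 \cdot 5^{2} \left(-9\right) 4 = \left(-4\right) 25 \left(-9\right) 4 = \left(-100\right) \left(-9\right) 4 = 900 \cdot 4 = 3600$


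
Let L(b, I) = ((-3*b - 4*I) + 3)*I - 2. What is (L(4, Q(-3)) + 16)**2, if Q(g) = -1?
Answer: 361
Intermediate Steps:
L(b, I) = -2 + I*(3 - 4*I - 3*b) (L(b, I) = ((-4*I - 3*b) + 3)*I - 2 = (3 - 4*I - 3*b)*I - 2 = I*(3 - 4*I - 3*b) - 2 = -2 + I*(3 - 4*I - 3*b))
(L(4, Q(-3)) + 16)**2 = ((-2 - 4*(-1)**2 + 3*(-1) - 3*(-1)*4) + 16)**2 = ((-2 - 4*1 - 3 + 12) + 16)**2 = ((-2 - 4 - 3 + 12) + 16)**2 = (3 + 16)**2 = 19**2 = 361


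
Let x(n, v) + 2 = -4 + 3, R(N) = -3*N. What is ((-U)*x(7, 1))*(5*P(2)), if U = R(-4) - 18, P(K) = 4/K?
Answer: -180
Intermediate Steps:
x(n, v) = -3 (x(n, v) = -2 + (-4 + 3) = -2 - 1 = -3)
U = -6 (U = -3*(-4) - 18 = 12 - 18 = -6)
((-U)*x(7, 1))*(5*P(2)) = (-1*(-6)*(-3))*(5*(4/2)) = (6*(-3))*(5*(4*(½))) = -90*2 = -18*10 = -180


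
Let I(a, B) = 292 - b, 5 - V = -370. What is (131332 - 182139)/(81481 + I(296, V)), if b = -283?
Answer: -50807/82056 ≈ -0.61917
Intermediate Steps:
V = 375 (V = 5 - 1*(-370) = 5 + 370 = 375)
I(a, B) = 575 (I(a, B) = 292 - 1*(-283) = 292 + 283 = 575)
(131332 - 182139)/(81481 + I(296, V)) = (131332 - 182139)/(81481 + 575) = -50807/82056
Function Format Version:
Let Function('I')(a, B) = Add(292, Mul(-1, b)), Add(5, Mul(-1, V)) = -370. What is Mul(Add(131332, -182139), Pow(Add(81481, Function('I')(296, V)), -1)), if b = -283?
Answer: Rational(-50807, 82056) ≈ -0.61917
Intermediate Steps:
V = 375 (V = Add(5, Mul(-1, -370)) = Add(5, 370) = 375)
Function('I')(a, B) = 575 (Function('I')(a, B) = Add(292, Mul(-1, -283)) = Add(292, 283) = 575)
Mul(Add(131332, -182139), Pow(Add(81481, Function('I')(296, V)), -1)) = Mul(Add(131332, -182139), Pow(Add(81481, 575), -1)) = Mul(-50807, Pow(82056, -1)) = Mul(-50807, Rational(1, 82056)) = Rational(-50807, 82056)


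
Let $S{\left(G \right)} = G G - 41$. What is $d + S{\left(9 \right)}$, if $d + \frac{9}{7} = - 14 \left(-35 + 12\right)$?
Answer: $\frac{2525}{7} \approx 360.71$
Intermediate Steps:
$S{\left(G \right)} = -41 + G^{2}$ ($S{\left(G \right)} = G^{2} - 41 = -41 + G^{2}$)
$d = \frac{2245}{7}$ ($d = - \frac{9}{7} - 14 \left(-35 + 12\right) = - \frac{9}{7} - -322 = - \frac{9}{7} + 322 = \frac{2245}{7} \approx 320.71$)
$d + S{\left(9 \right)} = \frac{2245}{7} - \left(41 - 9^{2}\right) = \frac{2245}{7} + \left(-41 + 81\right) = \frac{2245}{7} + 40 = \frac{2525}{7}$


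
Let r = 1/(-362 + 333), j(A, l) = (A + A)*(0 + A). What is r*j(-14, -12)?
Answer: -392/29 ≈ -13.517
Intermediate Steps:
j(A, l) = 2*A² (j(A, l) = (2*A)*A = 2*A²)
r = -1/29 (r = 1/(-29) = -1/29 ≈ -0.034483)
r*j(-14, -12) = -2*(-14)²/29 = -2*196/29 = -1/29*392 = -392/29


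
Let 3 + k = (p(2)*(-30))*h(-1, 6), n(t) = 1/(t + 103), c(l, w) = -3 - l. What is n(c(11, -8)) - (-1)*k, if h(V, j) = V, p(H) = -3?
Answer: -8276/89 ≈ -92.989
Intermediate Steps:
n(t) = 1/(103 + t)
k = -93 (k = -3 - 3*(-30)*(-1) = -3 + 90*(-1) = -3 - 90 = -93)
n(c(11, -8)) - (-1)*k = 1/(103 + (-3 - 1*11)) - (-1)*(-93) = 1/(103 + (-3 - 11)) - 1*93 = 1/(103 - 14) - 93 = 1/89 - 93 = -8276/89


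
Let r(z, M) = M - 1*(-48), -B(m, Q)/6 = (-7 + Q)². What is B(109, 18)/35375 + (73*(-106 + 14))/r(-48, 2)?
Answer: -4752296/35375 ≈ -134.34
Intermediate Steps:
B(m, Q) = -6*(-7 + Q)²
r(z, M) = 48 + M (r(z, M) = M + 48 = 48 + M)
B(109, 18)/35375 + (73*(-106 + 14))/r(-48, 2) = -6*(-7 + 18)²/35375 + (73*(-106 + 14))/(48 + 2) = -6*11²*(1/35375) + (73*(-92))/50 = -6*121*(1/35375) - 6716*1/50 = -726*1/35375 - 3358/25 = -726/35375 - 3358/25 = -4752296/35375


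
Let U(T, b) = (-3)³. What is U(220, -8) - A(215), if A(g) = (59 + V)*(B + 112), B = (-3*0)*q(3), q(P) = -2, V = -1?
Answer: -6523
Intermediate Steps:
B = 0 (B = -3*0*(-2) = 0*(-2) = 0)
A(g) = 6496 (A(g) = (59 - 1)*(0 + 112) = 58*112 = 6496)
U(T, b) = -27
U(220, -8) - A(215) = -27 - 1*6496 = -27 - 6496 = -6523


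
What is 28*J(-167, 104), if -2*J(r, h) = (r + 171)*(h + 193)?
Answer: -16632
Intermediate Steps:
J(r, h) = -(171 + r)*(193 + h)/2 (J(r, h) = -(r + 171)*(h + 193)/2 = -(171 + r)*(193 + h)/2)
28*J(-167, 104) = 28*(-33003/2 - 193/2*(-167) - 171/2*104 - 1/2*104*(-167)) = 28*(-33003/2 + 32231/2 - 8892 + 8684) = 28*(-594) = -16632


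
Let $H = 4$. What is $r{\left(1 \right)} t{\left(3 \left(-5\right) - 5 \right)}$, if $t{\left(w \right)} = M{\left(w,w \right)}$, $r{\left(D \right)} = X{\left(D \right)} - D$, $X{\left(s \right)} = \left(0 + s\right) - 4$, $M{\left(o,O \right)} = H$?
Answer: $-16$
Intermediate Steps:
$M{\left(o,O \right)} = 4$
$X{\left(s \right)} = -4 + s$ ($X{\left(s \right)} = s - 4 = -4 + s$)
$r{\left(D \right)} = -4$ ($r{\left(D \right)} = \left(-4 + D\right) - D = -4$)
$t{\left(w \right)} = 4$
$r{\left(1 \right)} t{\left(3 \left(-5\right) - 5 \right)} = \left(-4\right) 4 = -16$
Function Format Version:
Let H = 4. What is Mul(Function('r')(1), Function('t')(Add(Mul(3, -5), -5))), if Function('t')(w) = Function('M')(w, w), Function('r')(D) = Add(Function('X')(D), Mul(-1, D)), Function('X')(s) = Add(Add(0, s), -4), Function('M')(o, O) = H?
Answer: -16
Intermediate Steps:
Function('M')(o, O) = 4
Function('X')(s) = Add(-4, s) (Function('X')(s) = Add(s, -4) = Add(-4, s))
Function('r')(D) = -4 (Function('r')(D) = Add(Add(-4, D), Mul(-1, D)) = -4)
Function('t')(w) = 4
Mul(Function('r')(1), Function('t')(Add(Mul(3, -5), -5))) = Mul(-4, 4) = -16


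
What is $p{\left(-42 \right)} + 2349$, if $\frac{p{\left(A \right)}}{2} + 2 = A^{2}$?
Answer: $5873$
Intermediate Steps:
$p{\left(A \right)} = -4 + 2 A^{2}$
$p{\left(-42 \right)} + 2349 = \left(-4 + 2 \left(-42\right)^{2}\right) + 2349 = \left(-4 + 2 \cdot 1764\right) + 2349 = \left(-4 + 3528\right) + 2349 = 3524 + 2349 = 5873$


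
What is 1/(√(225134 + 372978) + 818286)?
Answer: 409143/334795689842 - √37382/167397844921 ≈ 1.2209e-6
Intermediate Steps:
1/(√(225134 + 372978) + 818286) = 1/(√598112 + 818286) = 1/(4*√37382 + 818286) = 1/(818286 + 4*√37382)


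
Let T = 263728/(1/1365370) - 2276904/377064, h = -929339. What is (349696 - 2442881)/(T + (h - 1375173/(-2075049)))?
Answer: -7582235855619135/1304353033112863532327 ≈ -5.8130e-6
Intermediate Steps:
T = 5657315849150089/15711 (T = 263728/(1/1365370) - 2276904*1/377064 = 263728*1365370 - 94871/15711 = 360086299360 - 94871/15711 = 5657315849150089/15711 ≈ 3.6009e+11)
(349696 - 2442881)/(T + (h - 1375173/(-2075049))) = (349696 - 2442881)/(5657315849150089/15711 + (-929339 - 1375173/(-2075049))) = -2093185/(5657315849150089/15711 + (-929339 - 1375173*(-1)/2075049)) = -2093185/(5657315849150089/15711 + (-929339 - 1*(-152797/230561))) = -2093185/(5657315849150089/15711 + (-929339 + 152797/230561)) = -2093185/(5657315849150089/15711 - 214269176382/230561) = -2093185/1304353033112863532327/3622343871 = -2093185*3622343871/1304353033112863532327 = -7582235855619135/1304353033112863532327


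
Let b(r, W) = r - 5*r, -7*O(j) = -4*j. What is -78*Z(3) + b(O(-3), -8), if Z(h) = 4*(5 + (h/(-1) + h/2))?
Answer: -7596/7 ≈ -1085.1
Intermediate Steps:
O(j) = 4*j/7 (O(j) = -(-4)*j/7 = 4*j/7)
b(r, W) = -4*r
Z(h) = 20 - 2*h (Z(h) = 4*(5 + (h*(-1) + h*(1/2))) = 4*(5 + (-h + h/2)) = 4*(5 - h/2) = 20 - 2*h)
-78*Z(3) + b(O(-3), -8) = -78*(20 - 2*3) - 16*(-3)/7 = -78*(20 - 6) - 4*(-12/7) = -78*14 + 48/7 = -1092 + 48/7 = -7596/7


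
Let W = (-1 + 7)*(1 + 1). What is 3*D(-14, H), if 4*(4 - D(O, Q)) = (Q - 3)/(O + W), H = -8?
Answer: 63/8 ≈ 7.8750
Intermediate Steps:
W = 12 (W = 6*2 = 12)
D(O, Q) = 4 - (-3 + Q)/(4*(12 + O)) (D(O, Q) = 4 - (Q - 3)/(4*(O + 12)) = 4 - (-3 + Q)/(4*(12 + O)))
3*D(-14, H) = 3*((195 - 1*(-8) + 16*(-14))/(4*(12 - 14))) = 3*((1/4)*(195 + 8 - 224)/(-2)) = 3*((1/4)*(-1/2)*(-21)) = 3*(21/8) = 63/8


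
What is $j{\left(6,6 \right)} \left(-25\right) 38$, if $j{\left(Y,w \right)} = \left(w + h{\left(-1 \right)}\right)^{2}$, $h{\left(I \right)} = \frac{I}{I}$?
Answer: $-46550$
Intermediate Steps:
$h{\left(I \right)} = 1$
$j{\left(Y,w \right)} = \left(1 + w\right)^{2}$ ($j{\left(Y,w \right)} = \left(w + 1\right)^{2} = \left(1 + w\right)^{2}$)
$j{\left(6,6 \right)} \left(-25\right) 38 = \left(1 + 6\right)^{2} \left(-25\right) 38 = 7^{2} \left(-25\right) 38 = 49 \left(-25\right) 38 = \left(-1225\right) 38 = -46550$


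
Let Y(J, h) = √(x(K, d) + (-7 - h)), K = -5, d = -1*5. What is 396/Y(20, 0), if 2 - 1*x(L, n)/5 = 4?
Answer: -396*I*√17/17 ≈ -96.044*I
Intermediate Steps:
d = -5
x(L, n) = -10 (x(L, n) = 10 - 5*4 = 10 - 20 = -10)
Y(J, h) = √(-17 - h) (Y(J, h) = √(-10 + (-7 - h)) = √(-17 - h))
396/Y(20, 0) = 396/(√(-17 - 1*0)) = 396/(√(-17 + 0)) = 396/(√(-17)) = 396/((I*√17)) = 396*(-I*√17/17) = -396*I*√17/17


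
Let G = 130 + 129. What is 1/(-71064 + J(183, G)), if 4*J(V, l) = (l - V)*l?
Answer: -1/66143 ≈ -1.5119e-5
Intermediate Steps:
G = 259
J(V, l) = l*(l - V)/4 (J(V, l) = ((l - V)*l)/4 = (l*(l - V))/4 = l*(l - V)/4)
1/(-71064 + J(183, G)) = 1/(-71064 + (¼)*259*(259 - 1*183)) = 1/(-71064 + (¼)*259*(259 - 183)) = 1/(-71064 + (¼)*259*76) = 1/(-71064 + 4921) = 1/(-66143) = -1/66143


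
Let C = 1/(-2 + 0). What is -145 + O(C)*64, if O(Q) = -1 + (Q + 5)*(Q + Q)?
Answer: -497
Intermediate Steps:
C = -1/2 (C = 1/(-2) = -1/2 ≈ -0.50000)
O(Q) = -1 + 2*Q*(5 + Q) (O(Q) = -1 + (5 + Q)*(2*Q) = -1 + 2*Q*(5 + Q))
-145 + O(C)*64 = -145 + (-1 + 2*(-1/2)**2 + 10*(-1/2))*64 = -145 + (-1 + 2*(1/4) - 5)*64 = -145 + (-1 + 1/2 - 5)*64 = -145 - 11/2*64 = -145 - 352 = -497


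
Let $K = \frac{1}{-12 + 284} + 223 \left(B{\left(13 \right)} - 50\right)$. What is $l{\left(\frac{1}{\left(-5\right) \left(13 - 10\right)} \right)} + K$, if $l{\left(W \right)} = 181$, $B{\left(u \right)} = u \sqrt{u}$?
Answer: $- \frac{2983567}{272} + 2899 \sqrt{13} \approx -516.5$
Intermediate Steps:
$B{\left(u \right)} = u^{\frac{3}{2}}$
$K = - \frac{3032799}{272} + 2899 \sqrt{13}$ ($K = \frac{1}{-12 + 284} + 223 \left(13^{\frac{3}{2}} - 50\right) = \frac{1}{272} + 223 \left(13 \sqrt{13} - 50\right) = \frac{1}{272} + 223 \left(-50 + 13 \sqrt{13}\right) = \frac{1}{272} - \left(11150 - 2899 \sqrt{13}\right) = - \frac{3032799}{272} + 2899 \sqrt{13} \approx -697.5$)
$l{\left(\frac{1}{\left(-5\right) \left(13 - 10\right)} \right)} + K = 181 - \left(\frac{3032799}{272} - 2899 \sqrt{13}\right) = - \frac{2983567}{272} + 2899 \sqrt{13}$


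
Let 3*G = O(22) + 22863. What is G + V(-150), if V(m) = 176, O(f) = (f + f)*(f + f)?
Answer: 25327/3 ≈ 8442.3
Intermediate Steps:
O(f) = 4*f**2 (O(f) = (2*f)*(2*f) = 4*f**2)
G = 24799/3 (G = (4*22**2 + 22863)/3 = (4*484 + 22863)/3 = (1936 + 22863)/3 = (1/3)*24799 = 24799/3 ≈ 8266.3)
G + V(-150) = 24799/3 + 176 = 25327/3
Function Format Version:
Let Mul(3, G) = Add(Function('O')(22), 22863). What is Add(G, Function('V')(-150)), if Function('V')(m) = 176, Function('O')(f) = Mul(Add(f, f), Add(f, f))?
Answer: Rational(25327, 3) ≈ 8442.3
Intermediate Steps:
Function('O')(f) = Mul(4, Pow(f, 2)) (Function('O')(f) = Mul(Mul(2, f), Mul(2, f)) = Mul(4, Pow(f, 2)))
G = Rational(24799, 3) (G = Mul(Rational(1, 3), Add(Mul(4, Pow(22, 2)), 22863)) = Mul(Rational(1, 3), Add(Mul(4, 484), 22863)) = Mul(Rational(1, 3), Add(1936, 22863)) = Mul(Rational(1, 3), 24799) = Rational(24799, 3) ≈ 8266.3)
Add(G, Function('V')(-150)) = Add(Rational(24799, 3), 176) = Rational(25327, 3)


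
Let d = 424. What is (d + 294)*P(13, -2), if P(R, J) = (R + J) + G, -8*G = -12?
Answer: 8975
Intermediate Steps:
G = 3/2 (G = -⅛*(-12) = 3/2 ≈ 1.5000)
P(R, J) = 3/2 + J + R (P(R, J) = (R + J) + 3/2 = (J + R) + 3/2 = 3/2 + J + R)
(d + 294)*P(13, -2) = (424 + 294)*(3/2 - 2 + 13) = 718*(25/2) = 8975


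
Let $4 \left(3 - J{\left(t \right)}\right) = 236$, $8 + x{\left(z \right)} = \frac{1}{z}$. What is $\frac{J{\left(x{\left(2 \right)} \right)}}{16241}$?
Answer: $- \frac{56}{16241} \approx -0.0034481$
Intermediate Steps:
$x{\left(z \right)} = -8 + \frac{1}{z}$
$J{\left(t \right)} = -56$ ($J{\left(t \right)} = 3 - 59 = -56$)
$\frac{J{\left(x{\left(2 \right)} \right)}}{16241} = - \frac{56}{16241}$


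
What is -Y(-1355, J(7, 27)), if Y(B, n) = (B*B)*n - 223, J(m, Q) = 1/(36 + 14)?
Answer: -72995/2 ≈ -36498.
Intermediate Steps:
J(m, Q) = 1/50
Y(B, n) = -223 + n*B² (Y(B, n) = B²*n - 223 = n*B² - 223 = -223 + n*B²)
-Y(-1355, J(7, 27)) = -(-223 + (1/50)*(-1355)²) = -(-223 + (1/50)*1836025) = -(-223 + 73441/2) = -1*72995/2 = -72995/2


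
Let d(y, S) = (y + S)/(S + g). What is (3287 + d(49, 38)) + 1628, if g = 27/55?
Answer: 358960/73 ≈ 4917.3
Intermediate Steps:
g = 27/55 (g = 27*(1/55) = 27/55 ≈ 0.49091)
d(y, S) = (S + y)/(27/55 + S) (d(y, S) = (y + S)/(S + 27/55) = (S + y)/(27/55 + S))
(3287 + d(49, 38)) + 1628 = (3287 + 55*(38 + 49)/(27 + 55*38)) + 1628 = (3287 + 55*87/(27 + 2090)) + 1628 = (3287 + 55*87/2117) + 1628 = (3287 + 55*(1/2117)*87) + 1628 = (3287 + 165/73) + 1628 = 240116/73 + 1628 = 358960/73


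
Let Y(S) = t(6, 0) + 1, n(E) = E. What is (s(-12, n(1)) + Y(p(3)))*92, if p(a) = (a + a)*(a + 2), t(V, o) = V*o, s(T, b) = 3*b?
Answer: 368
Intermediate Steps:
p(a) = 2*a*(2 + a) (p(a) = (2*a)*(2 + a) = 2*a*(2 + a))
Y(S) = 1 (Y(S) = 6*0 + 1 = 0 + 1 = 1)
(s(-12, n(1)) + Y(p(3)))*92 = (3*1 + 1)*92 = (3 + 1)*92 = 4*92 = 368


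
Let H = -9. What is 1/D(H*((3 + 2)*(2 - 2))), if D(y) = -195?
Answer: -1/195 ≈ -0.0051282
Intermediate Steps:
1/D(H*((3 + 2)*(2 - 2))) = 1/(-195) = -1/195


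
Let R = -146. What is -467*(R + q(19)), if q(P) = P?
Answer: 59309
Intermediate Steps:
-467*(R + q(19)) = -467*(-146 + 19) = -467*(-127) = 59309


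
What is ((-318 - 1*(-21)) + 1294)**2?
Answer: 994009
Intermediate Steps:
((-318 - 1*(-21)) + 1294)**2 = ((-318 + 21) + 1294)**2 = (-297 + 1294)**2 = 997**2 = 994009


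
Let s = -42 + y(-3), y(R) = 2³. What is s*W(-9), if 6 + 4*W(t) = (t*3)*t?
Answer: -4029/2 ≈ -2014.5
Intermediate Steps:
y(R) = 8
W(t) = -3/2 + 3*t²/4 (W(t) = -3/2 + ((t*3)*t)/4 = -3/2 + ((3*t)*t)/4 = -3/2 + (3*t²)/4 = -3/2 + 3*t²/4)
s = -34 (s = -42 + 8 = -34)
s*W(-9) = -34*(-3/2 + (¾)*(-9)²) = -34*(-3/2 + (¾)*81) = -34*(-3/2 + 243/4) = -34*237/4 = -4029/2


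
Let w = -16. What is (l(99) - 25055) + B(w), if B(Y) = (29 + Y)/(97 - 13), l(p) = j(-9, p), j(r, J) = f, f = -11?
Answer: -2105531/84 ≈ -25066.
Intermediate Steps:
j(r, J) = -11
l(p) = -11
B(Y) = 29/84 + Y/84 (B(Y) = (29 + Y)/84 = (29 + Y)*(1/84) = 29/84 + Y/84)
(l(99) - 25055) + B(w) = (-11 - 25055) + (29/84 + (1/84)*(-16)) = -25066 + (29/84 - 4/21) = -25066 + 13/84 = -2105531/84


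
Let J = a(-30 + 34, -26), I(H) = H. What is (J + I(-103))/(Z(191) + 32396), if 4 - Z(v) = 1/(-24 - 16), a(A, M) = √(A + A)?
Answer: -4120/1296001 + 80*√2/1296001 ≈ -0.0030917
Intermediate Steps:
a(A, M) = √2*√A (a(A, M) = √(2*A) = √2*√A)
Z(v) = 161/40 (Z(v) = 4 - 1/(-24 - 16) = 4 - 1/(-40) = 4 - 1*(-1/40) = 4 + 1/40 = 161/40)
J = 2*√2 (J = √2*√(-30 + 34) = √2*√4 = √2*2 = 2*√2 ≈ 2.8284)
(J + I(-103))/(Z(191) + 32396) = (2*√2 - 103)/(161/40 + 32396) = (-103 + 2*√2)/(1296001/40) = (-103 + 2*√2)*(40/1296001) = -4120/1296001 + 80*√2/1296001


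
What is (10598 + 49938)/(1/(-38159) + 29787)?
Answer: 577498306/284160533 ≈ 2.0323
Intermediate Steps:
(10598 + 49938)/(1/(-38159) + 29787) = 60536/(-1/38159 + 29787) = 60536/(1136642132/38159) = 60536*(38159/1136642132) = 577498306/284160533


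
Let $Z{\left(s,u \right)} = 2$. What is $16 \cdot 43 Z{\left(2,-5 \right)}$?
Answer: $1376$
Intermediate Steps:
$16 \cdot 43 Z{\left(2,-5 \right)} = 16 \cdot 43 \cdot 2 = 688 \cdot 2 = 1376$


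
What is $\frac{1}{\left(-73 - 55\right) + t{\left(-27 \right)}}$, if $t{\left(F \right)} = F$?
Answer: $- \frac{1}{155} \approx -0.0064516$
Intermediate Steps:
$\frac{1}{\left(-73 - 55\right) + t{\left(-27 \right)}} = \frac{1}{\left(-73 - 55\right) - 27} = \frac{1}{-128 - 27} = \frac{1}{-155} = - \frac{1}{155}$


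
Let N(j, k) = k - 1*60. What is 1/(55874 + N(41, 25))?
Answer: 1/55839 ≈ 1.7909e-5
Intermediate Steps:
N(j, k) = -60 + k (N(j, k) = k - 60 = -60 + k)
1/(55874 + N(41, 25)) = 1/(55874 + (-60 + 25)) = 1/(55874 - 35) = 1/55839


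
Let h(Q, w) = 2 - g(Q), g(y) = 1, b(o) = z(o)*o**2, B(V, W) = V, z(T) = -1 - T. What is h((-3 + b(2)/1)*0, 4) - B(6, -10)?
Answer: -5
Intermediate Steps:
b(o) = o**2*(-1 - o) (b(o) = (-1 - o)*o**2 = o**2*(-1 - o))
h(Q, w) = 1 (h(Q, w) = 2 - 1*1 = 2 - 1 = 1)
h((-3 + b(2)/1)*0, 4) - B(6, -10) = 1 - 1*6 = 1 - 6 = -5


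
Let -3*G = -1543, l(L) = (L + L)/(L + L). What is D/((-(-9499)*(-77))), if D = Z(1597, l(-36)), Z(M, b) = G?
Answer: -1543/2194269 ≈ -0.00070320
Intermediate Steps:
l(L) = 1 (l(L) = (2*L)/((2*L)) = (2*L)*(1/(2*L)) = 1)
G = 1543/3 (G = -⅓*(-1543) = 1543/3 ≈ 514.33)
Z(M, b) = 1543/3
D = 1543/3 ≈ 514.33
D/((-(-9499)*(-77))) = 1543/(3*((-(-9499)*(-77)))) = 1543/(3*((-1357*539))) = (1543/3)/(-731423) = (1543/3)*(-1/731423) = -1543/2194269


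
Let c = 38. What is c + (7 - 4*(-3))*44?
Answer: 874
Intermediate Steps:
c + (7 - 4*(-3))*44 = 38 + (7 - 4*(-3))*44 = 38 + (7 + 12)*44 = 38 + 19*44 = 38 + 836 = 874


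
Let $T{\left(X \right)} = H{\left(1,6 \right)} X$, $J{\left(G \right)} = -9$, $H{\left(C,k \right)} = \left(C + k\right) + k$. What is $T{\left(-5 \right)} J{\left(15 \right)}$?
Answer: $585$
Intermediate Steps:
$H{\left(C,k \right)} = C + 2 k$
$T{\left(X \right)} = 13 X$ ($T{\left(X \right)} = \left(1 + 2 \cdot 6\right) X = \left(1 + 12\right) X = 13 X$)
$T{\left(-5 \right)} J{\left(15 \right)} = 13 \left(-5\right) \left(-9\right) = \left(-65\right) \left(-9\right) = 585$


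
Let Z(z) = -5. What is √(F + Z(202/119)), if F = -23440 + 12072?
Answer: I*√11373 ≈ 106.64*I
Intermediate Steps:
F = -11368
√(F + Z(202/119)) = √(-11368 - 5) = √(-11373) = I*√11373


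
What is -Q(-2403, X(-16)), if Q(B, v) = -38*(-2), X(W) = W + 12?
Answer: -76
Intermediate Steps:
X(W) = 12 + W
Q(B, v) = 76
-Q(-2403, X(-16)) = -1*76 = -76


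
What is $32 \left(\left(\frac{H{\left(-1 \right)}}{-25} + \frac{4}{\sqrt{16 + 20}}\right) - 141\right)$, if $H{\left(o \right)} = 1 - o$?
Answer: $- \frac{336992}{75} \approx -4493.2$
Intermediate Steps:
$32 \left(\left(\frac{H{\left(-1 \right)}}{-25} + \frac{4}{\sqrt{16 + 20}}\right) - 141\right) = 32 \left(\left(\frac{1 - -1}{-25} + \frac{4}{\sqrt{16 + 20}}\right) - 141\right) = 32 \left(\left(\left(1 + 1\right) \left(- \frac{1}{25}\right) + \frac{4}{\sqrt{36}}\right) - 141\right) = 32 \left(\left(2 \left(- \frac{1}{25}\right) + \frac{4}{6}\right) - 141\right) = 32 \left(\left(- \frac{2}{25} + 4 \cdot \frac{1}{6}\right) - 141\right) = 32 \left(\left(- \frac{2}{25} + \frac{2}{3}\right) - 141\right) = 32 \left(\frac{44}{75} - 141\right) = 32 \left(- \frac{10531}{75}\right) = - \frac{336992}{75}$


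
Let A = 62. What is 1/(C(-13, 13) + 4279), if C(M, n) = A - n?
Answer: 1/4328 ≈ 0.00023105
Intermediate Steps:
C(M, n) = 62 - n
1/(C(-13, 13) + 4279) = 1/((62 - 1*13) + 4279) = 1/((62 - 13) + 4279) = 1/(49 + 4279) = 1/4328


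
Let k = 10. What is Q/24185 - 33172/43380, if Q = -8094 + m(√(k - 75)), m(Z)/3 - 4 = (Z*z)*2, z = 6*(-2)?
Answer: -57643099/52457265 - 72*I*√65/24185 ≈ -1.0989 - 0.024002*I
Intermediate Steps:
z = -12
m(Z) = 12 - 72*Z (m(Z) = 12 + 3*((Z*(-12))*2) = 12 + 3*(-12*Z*2) = 12 + 3*(-24*Z) = 12 - 72*Z)
Q = -8082 - 72*I*√65 (Q = -8094 + (12 - 72*√(10 - 75)) = -8094 + (12 - 72*I*√65) = -8082 - 72*I*√65 ≈ -8082.0 - 580.48*I)
Q/24185 - 33172/43380 = (-8082 - 72*I*√65)/24185 - 33172/43380 = (-8082 - 72*I*√65)*(1/24185) - 33172*1/43380 = (-8082/24185 - 72*I*√65/24185) - 8293/10845 = -57643099/52457265 - 72*I*√65/24185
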